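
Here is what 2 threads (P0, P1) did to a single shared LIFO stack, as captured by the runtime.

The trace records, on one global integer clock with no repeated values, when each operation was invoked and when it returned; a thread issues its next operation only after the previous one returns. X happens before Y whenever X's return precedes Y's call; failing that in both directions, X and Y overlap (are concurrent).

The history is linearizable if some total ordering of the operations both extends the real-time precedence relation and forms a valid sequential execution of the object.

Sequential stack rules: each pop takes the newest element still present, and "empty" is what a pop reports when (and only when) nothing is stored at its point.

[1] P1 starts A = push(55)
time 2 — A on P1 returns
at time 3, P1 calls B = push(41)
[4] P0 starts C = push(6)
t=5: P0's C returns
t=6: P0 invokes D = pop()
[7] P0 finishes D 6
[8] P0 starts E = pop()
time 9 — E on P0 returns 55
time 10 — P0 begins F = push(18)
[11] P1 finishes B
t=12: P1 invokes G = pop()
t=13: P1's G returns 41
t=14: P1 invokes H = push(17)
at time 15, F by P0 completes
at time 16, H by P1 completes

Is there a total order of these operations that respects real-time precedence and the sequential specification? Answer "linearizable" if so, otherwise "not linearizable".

linearizable

a witness: A, C, D, E, B, G, F, H
step 1: A push(55) — stack <55>
step 2: C push(6) — stack <55,6>
step 3: D pop() → 6 — stack <55>
step 4: E pop() → 55 — stack <>
step 5: B push(41) — stack <41>
step 6: G pop() → 41 — stack <>
step 7: F push(18) — stack <18>
step 8: H push(17) — stack <18,17>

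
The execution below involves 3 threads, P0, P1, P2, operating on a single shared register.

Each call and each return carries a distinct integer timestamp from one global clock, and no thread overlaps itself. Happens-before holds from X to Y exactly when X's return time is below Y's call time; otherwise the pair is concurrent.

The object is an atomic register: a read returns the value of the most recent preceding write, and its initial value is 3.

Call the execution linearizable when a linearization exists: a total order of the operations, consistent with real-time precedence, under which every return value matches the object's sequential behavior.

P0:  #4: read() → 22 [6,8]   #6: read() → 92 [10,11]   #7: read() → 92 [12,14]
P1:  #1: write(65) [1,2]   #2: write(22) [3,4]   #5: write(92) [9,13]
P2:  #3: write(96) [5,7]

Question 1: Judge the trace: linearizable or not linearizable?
a witness: #1, #2, #4, #3, #5, #6, #7
1. #1 write(65), leaving value 65
2. #2 write(22), leaving value 22
3. #4 read() → 22, leaving value 22
4. #3 write(96), leaving value 96
5. #5 write(92), leaving value 92
6. #6 read() → 92, leaving value 92
7. #7 read() → 92, leaving value 92

linearizable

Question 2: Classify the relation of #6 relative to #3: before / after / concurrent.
#6 spans [10,11], #3 spans [5,7]
resp(#3)=7 < inv(#6)=10

after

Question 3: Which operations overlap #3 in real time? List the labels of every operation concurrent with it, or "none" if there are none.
#3 spans [5,7]; an op avoiding the whole window 5..7 is ordered, any other is concurrent
#1 [1,2]: before
#2 [3,4]: before
#4 [6,8]: concurrent
#5 [9,13]: after
#6 [10,11]: after
#7 [12,14]: after

#4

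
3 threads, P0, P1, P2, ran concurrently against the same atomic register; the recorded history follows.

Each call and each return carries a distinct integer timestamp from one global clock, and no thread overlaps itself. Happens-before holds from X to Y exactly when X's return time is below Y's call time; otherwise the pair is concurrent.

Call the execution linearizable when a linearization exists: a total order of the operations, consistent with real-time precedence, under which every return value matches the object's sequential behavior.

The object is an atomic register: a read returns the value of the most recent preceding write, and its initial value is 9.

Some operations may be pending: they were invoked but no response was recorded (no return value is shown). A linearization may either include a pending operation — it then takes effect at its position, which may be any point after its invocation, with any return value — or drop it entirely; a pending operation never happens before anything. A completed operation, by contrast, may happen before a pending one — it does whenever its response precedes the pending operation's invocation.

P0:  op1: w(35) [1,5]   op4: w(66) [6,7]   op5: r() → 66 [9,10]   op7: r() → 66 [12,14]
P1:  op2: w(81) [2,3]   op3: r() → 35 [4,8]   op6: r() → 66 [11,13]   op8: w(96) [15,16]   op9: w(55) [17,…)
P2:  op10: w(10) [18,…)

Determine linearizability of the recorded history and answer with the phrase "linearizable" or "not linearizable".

witness order: op2, op1, op3, op4, op5, op6, op7, op8
after step 1 (op2 w(81)): value 81
after step 2 (op1 w(35)): value 35
after step 3 (op3 r() → 35): value 35
after step 4 (op4 w(66)): value 66
after step 5 (op5 r() → 66): value 66
after step 6 (op6 r() → 66): value 66
after step 7 (op7 r() → 66): value 66
after step 8 (op8 w(96)): value 96

linearizable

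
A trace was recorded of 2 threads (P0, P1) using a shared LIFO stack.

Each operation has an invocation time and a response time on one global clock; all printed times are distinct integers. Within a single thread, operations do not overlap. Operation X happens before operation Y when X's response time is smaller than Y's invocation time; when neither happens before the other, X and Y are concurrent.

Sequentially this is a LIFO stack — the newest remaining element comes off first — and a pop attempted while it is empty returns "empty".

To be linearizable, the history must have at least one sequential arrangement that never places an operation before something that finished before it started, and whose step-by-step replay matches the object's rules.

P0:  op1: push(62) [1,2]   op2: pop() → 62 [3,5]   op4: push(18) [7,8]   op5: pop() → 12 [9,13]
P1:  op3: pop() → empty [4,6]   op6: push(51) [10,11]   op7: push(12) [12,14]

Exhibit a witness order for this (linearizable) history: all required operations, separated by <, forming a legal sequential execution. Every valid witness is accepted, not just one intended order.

op1 < op2 < op3 < op4 < op6 < op7 < op5

after step 1 (op1 push(62)): stack <62>
after step 2 (op2 pop() → 62): stack <>
after step 3 (op3 pop() → empty): stack <>
after step 4 (op4 push(18)): stack <18>
after step 5 (op6 push(51)): stack <18,51>
after step 6 (op7 push(12)): stack <18,51,12>
after step 7 (op5 pop() → 12): stack <18,51>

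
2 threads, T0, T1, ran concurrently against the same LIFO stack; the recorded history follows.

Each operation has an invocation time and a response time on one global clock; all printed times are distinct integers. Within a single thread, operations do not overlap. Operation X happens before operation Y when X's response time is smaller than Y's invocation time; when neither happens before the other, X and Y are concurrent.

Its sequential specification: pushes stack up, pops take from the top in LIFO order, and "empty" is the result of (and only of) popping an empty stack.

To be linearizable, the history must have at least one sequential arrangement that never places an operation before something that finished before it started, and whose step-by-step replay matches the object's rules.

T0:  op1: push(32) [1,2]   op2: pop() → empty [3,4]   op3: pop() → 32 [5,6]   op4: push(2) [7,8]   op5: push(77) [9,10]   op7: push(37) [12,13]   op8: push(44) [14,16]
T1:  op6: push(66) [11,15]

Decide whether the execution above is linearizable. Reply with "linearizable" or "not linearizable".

through event 3 a valid linearization exists; event 4 (op2 responding at time 4) ends that
a single order respects real time; the 2 completed LIFO stack operations fail replay along it
sample order op1, op2 stalls at step 2 — op2 pop() → empty has no legal effect

not linearizable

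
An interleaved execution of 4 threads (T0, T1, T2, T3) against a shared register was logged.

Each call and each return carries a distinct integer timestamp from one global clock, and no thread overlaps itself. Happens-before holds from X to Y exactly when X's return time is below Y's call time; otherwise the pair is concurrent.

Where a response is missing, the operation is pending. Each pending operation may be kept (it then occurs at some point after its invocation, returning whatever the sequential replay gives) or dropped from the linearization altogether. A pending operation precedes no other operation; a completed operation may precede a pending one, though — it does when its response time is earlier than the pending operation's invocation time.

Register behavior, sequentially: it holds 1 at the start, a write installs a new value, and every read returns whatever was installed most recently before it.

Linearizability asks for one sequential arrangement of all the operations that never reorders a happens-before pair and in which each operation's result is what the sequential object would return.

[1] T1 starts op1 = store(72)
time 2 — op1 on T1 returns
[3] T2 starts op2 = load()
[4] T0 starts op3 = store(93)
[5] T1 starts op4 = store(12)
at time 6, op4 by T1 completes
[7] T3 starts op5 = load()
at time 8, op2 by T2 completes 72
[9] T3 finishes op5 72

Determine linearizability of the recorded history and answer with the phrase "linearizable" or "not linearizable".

prefix check: 1..8 passes, 1..9 fails once op5's time-9 response joins
3 orders of the 4 completed register ops respect real time; none is legal
including or dropping the 1 pending operation (op3) in any combination fails
take op1, op2, op4, op5 (pending dropped): step 4 already fails, because op5 load() → 72 cannot occur there
take op1, op4, op2, op5 (pending dropped): step 3 already fails, because op2 load() → 72 cannot occur there

not linearizable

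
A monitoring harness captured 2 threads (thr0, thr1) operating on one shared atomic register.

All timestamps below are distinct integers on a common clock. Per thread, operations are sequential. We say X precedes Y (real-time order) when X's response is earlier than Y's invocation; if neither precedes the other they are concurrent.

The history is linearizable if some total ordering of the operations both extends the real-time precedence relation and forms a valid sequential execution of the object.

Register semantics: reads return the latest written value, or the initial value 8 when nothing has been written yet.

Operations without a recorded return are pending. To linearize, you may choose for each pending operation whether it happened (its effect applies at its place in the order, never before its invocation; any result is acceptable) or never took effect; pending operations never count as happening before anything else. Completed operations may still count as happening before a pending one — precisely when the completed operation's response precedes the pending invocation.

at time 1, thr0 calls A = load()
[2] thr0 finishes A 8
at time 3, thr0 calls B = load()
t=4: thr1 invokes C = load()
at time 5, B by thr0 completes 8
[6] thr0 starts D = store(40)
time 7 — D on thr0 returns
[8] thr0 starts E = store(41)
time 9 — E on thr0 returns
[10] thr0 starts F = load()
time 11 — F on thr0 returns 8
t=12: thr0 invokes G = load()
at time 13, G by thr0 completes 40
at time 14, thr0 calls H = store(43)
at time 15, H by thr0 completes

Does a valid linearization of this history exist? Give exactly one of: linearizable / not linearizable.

not linearizable

prefix check: 1..10 passes, 1..11 fails once F's time-11 response joins
one real-time candidate order over the 5 completed operations — the atomic register replay rejects it
every completion of the 1 pending operation (C) was checked; none linearizes
one such order, A, B, D, E, F (pending dropped), breaks at step 5 where F load() → 8 is illegal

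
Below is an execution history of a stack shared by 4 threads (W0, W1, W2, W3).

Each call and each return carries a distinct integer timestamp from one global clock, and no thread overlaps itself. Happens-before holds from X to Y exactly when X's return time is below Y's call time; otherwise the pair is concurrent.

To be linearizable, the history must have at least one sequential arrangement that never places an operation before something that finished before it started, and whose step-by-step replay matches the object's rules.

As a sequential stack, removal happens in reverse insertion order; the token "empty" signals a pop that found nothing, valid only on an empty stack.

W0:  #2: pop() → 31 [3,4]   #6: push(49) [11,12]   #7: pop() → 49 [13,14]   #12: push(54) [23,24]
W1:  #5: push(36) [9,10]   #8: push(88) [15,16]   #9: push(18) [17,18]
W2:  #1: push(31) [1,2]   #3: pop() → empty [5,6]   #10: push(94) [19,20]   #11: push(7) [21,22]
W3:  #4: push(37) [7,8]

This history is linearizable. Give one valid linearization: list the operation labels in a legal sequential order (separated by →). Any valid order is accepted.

#1 → #2 → #3 → #4 → #5 → #6 → #7 → #8 → #9 → #10 → #11 → #12

step 1: #1 push(31) — stack <31>
step 2: #2 pop() → 31 — stack <>
step 3: #3 pop() → empty — stack <>
step 4: #4 push(37) — stack <37>
step 5: #5 push(36) — stack <37,36>
step 6: #6 push(49) — stack <37,36,49>
step 7: #7 pop() → 49 — stack <37,36>
step 8: #8 push(88) — stack <37,36,88>
step 9: #9 push(18) — stack <37,36,88,18>
step 10: #10 push(94) — stack <37,36,88,18,94>
step 11: #11 push(7) — stack <37,36,88,18,94,7>
step 12: #12 push(54) — stack <37,36,88,18,94,7,54>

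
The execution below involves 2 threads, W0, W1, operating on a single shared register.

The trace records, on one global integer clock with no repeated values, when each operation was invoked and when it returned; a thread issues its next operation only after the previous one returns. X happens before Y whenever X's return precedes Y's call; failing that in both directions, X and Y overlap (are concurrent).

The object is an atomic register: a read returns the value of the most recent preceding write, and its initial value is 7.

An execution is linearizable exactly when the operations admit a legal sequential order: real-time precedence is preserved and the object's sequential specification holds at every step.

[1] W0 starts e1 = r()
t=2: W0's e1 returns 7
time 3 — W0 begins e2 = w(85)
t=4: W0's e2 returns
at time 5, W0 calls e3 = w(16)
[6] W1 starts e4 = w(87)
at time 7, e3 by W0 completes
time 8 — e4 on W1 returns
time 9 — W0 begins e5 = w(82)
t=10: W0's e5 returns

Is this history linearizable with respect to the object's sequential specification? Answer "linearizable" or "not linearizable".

linearizable

a witness: e1, e2, e3, e4, e5
step 1: e1 r() → 7 — value 7
step 2: e2 w(85) — value 85
step 3: e3 w(16) — value 16
step 4: e4 w(87) — value 87
step 5: e5 w(82) — value 82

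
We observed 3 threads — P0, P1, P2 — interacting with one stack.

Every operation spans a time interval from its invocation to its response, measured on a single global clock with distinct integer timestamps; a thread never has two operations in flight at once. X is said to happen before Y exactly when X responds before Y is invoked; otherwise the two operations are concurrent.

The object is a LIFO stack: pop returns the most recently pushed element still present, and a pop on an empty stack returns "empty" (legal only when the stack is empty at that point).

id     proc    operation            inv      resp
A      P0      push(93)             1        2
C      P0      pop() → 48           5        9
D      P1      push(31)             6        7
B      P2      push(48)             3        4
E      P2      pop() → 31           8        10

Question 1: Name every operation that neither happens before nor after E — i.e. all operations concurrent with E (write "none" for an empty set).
Answer: C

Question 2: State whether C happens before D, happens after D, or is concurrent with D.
Answer: concurrent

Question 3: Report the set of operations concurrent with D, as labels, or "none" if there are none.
Answer: C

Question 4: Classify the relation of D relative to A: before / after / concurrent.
Answer: after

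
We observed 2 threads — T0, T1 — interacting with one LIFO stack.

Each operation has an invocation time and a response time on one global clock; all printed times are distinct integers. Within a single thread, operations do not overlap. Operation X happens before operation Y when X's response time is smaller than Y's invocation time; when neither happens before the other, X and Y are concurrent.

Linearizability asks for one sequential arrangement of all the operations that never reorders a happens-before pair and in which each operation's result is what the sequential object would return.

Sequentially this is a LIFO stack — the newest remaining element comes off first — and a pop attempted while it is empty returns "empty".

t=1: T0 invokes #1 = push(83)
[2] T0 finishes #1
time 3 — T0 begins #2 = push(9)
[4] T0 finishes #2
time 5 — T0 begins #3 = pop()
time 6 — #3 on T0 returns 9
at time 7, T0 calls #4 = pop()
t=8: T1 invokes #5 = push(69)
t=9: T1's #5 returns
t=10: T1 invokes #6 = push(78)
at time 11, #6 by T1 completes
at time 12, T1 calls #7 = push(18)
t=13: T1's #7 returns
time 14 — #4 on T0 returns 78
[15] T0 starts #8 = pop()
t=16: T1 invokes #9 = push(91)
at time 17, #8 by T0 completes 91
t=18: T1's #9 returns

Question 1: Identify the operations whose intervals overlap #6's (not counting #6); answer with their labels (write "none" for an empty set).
Answer: #4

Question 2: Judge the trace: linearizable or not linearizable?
a witness: #1, #2, #3, #5, #6, #4, #7, #9, #8
1. #1 push(83), leaving stack <83>
2. #2 push(9), leaving stack <83,9>
3. #3 pop() → 9, leaving stack <83>
4. #5 push(69), leaving stack <83,69>
5. #6 push(78), leaving stack <83,69,78>
6. #4 pop() → 78, leaving stack <83,69>
7. #7 push(18), leaving stack <83,69,18>
8. #9 push(91), leaving stack <83,69,18,91>
9. #8 pop() → 91, leaving stack <83,69,18>

linearizable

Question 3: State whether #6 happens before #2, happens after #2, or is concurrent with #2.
Answer: after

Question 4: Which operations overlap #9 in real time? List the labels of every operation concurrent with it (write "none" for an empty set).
Answer: #8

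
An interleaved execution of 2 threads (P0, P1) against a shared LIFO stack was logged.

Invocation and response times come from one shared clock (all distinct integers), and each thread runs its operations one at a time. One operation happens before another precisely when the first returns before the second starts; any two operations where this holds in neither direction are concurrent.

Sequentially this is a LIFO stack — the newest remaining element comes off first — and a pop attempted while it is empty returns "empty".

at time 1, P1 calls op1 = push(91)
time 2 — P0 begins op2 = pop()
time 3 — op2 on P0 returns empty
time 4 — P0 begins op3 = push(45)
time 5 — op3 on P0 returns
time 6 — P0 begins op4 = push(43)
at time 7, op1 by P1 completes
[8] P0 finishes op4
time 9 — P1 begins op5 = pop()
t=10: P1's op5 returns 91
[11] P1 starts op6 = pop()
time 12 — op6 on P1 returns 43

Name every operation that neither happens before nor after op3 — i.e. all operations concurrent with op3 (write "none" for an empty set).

concurrent with op3 ([4,5]): every op whose interval crosses 4..5
op1 [1,7]: concurrent
op2 [2,3]: before
op4 [6,8]: after
op5 [9,10]: after
op6 [11,12]: after

op1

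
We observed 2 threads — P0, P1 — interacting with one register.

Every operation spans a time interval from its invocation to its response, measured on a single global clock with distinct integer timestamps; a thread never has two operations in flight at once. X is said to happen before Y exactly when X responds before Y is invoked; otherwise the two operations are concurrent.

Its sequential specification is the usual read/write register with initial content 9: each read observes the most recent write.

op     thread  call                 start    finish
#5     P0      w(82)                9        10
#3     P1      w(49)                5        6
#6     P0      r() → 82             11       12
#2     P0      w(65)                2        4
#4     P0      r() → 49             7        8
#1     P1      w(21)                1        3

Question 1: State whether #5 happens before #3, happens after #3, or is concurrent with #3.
after

#5 spans [9,10], #3 spans [5,6]
resp(#3)=6 < inv(#5)=9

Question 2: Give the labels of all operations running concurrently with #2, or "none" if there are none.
#1

overlap test against #2 [2,4]: concurrent iff the interval meets 2..4
#1 [1,3]: concurrent
#3 [5,6]: after
#4 [7,8]: after
#5 [9,10]: after
#6 [11,12]: after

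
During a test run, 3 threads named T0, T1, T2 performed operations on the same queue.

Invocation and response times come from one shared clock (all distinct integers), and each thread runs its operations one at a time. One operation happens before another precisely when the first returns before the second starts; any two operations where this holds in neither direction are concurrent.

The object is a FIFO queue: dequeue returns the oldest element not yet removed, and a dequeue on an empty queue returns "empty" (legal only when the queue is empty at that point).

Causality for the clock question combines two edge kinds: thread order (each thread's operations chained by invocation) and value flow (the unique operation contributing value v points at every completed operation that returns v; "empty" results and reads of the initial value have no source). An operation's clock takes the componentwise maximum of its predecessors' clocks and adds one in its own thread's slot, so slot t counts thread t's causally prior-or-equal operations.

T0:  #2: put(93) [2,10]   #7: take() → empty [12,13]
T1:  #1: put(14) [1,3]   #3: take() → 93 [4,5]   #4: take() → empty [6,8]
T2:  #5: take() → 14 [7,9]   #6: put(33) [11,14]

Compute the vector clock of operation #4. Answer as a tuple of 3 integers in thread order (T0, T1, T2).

no predecessors for #1 (invoked 1): T1 increments from zero → (0, 1, 0)
no predecessors for #2 (invoked 2): T0 increments from zero → (1, 0, 0)
#5 (invocation 7): componentwise max over VC(#1)=(0, 1, 0), +1 at T2, giving (0, 1, 1)
#7 (invocation 12): componentwise max over VC(#2)=(1, 0, 0), +1 at T0, giving (2, 0, 0)
#6 (invocation 11): componentwise max over VC(#5)=(0, 1, 1), +1 at T2, giving (0, 1, 2)
#3 (invocation 4): componentwise max over VC(#1)=(0, 1, 0), VC(#2)=(1, 0, 0), +1 at T1, giving (1, 2, 0)
#4 (invocation 6): componentwise max over VC(#3)=(1, 2, 0), +1 at T1, giving (1, 3, 0)
target: VC(#4) = (1, 3, 0)

(1, 3, 0)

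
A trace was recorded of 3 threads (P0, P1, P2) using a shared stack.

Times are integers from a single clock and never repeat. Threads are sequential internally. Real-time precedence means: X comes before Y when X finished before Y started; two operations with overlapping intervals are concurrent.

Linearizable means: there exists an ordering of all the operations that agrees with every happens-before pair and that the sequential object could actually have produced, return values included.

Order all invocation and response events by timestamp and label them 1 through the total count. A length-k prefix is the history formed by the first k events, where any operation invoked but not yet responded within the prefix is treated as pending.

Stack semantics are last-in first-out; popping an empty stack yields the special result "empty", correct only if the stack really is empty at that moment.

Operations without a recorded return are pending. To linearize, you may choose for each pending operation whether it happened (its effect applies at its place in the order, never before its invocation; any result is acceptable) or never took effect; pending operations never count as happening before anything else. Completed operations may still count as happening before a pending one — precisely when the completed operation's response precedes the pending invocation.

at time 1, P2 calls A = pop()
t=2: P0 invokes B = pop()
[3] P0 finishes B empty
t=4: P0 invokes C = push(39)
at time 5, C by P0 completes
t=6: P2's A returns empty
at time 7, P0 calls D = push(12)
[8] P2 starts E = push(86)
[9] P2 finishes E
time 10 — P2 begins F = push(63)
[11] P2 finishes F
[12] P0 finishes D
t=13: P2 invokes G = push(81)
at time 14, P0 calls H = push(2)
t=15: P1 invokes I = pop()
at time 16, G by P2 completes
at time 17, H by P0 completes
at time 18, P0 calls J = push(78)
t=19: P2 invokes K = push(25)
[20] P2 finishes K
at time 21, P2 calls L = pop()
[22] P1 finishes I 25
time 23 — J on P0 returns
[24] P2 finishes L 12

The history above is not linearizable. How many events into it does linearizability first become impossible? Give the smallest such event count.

24

events 1..23 are linearizable, e.g. via A, B, C, D, E, F, G, H, J, K, I:
step 1: A pop() → empty — stack <>
step 2: B pop() → empty — stack <>
step 3: C push(39) — stack <39>
step 4: D push(12) — stack <39,12>
step 5: E push(86) — stack <39,12,86>
step 6: F push(63) — stack <39,12,86,63>
step 7: G push(81) — stack <39,12,86,63,81>
step 8: H push(2) — stack <39,12,86,63,81,2>
step 9: J push(78) — stack <39,12,86,63,81,2,78>
step 10: K push(25) — stack <39,12,86,63,81,2,78,25>
step 11: I pop() → 25 — stack <39,12,86,63,81,2,78>
once event 24 joins (L's response, time 24), exhaustive search finds no witness
take A, B, C, D, E, F, G, H, I, J, K, L: step 9 already fails, because I pop() → 25 cannot occur there
take A, B, C, D, E, F, G, H, I, K, J, L: step 9 already fails, because I pop() → 25 cannot occur there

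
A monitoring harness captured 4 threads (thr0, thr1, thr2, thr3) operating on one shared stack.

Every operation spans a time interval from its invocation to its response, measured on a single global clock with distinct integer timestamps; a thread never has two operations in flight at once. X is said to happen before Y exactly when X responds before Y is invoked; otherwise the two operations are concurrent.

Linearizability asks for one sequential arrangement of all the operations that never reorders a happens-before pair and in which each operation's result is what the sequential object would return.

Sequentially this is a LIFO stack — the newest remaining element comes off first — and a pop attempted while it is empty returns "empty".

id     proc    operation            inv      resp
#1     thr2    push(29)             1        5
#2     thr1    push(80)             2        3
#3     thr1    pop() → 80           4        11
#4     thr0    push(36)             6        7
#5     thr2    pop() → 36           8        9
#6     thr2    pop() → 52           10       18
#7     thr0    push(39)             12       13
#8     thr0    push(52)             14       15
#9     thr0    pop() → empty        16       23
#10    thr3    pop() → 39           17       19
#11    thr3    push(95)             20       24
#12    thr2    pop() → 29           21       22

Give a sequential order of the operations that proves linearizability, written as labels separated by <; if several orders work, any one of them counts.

step 1: #1 push(29) — stack <29>
step 2: #2 push(80) — stack <29,80>
step 3: #3 pop() → 80 — stack <29>
step 4: #4 push(36) — stack <29,36>
step 5: #5 pop() → 36 — stack <29>
step 6: #7 push(39) — stack <29,39>
step 7: #8 push(52) — stack <29,39,52>
step 8: #6 pop() → 52 — stack <29,39>
step 9: #10 pop() → 39 — stack <29>
step 10: #12 pop() → 29 — stack <>
step 11: #9 pop() → empty — stack <>
step 12: #11 push(95) — stack <95>

#1 < #2 < #3 < #4 < #5 < #7 < #8 < #6 < #10 < #12 < #9 < #11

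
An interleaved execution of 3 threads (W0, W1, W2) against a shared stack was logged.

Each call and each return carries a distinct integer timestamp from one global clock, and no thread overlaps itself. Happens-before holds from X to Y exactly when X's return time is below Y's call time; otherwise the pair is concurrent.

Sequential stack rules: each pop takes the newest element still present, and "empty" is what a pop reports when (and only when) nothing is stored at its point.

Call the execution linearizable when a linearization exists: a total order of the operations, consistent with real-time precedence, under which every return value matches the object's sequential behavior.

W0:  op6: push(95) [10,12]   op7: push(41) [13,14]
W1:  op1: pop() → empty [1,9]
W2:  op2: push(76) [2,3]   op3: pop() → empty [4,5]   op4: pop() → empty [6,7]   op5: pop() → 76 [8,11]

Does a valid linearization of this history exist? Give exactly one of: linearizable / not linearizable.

not linearizable

through event 8 a valid linearization exists; event 9 (op1 responding at time 9) ends that
checked exhaustively: 4 real-time-consistent orders of 4 completed operations, zero legal stack replays
include/drop combinations of the 1 pending operation (op5) were all tried; none helps
sample order op1, op2, op3, op4 (pending dropped) stalls at step 3 — op3 pop() → empty has no legal effect
sample order op2, op1, op3, op4 (pending dropped) stalls at step 2 — op1 pop() → empty has no legal effect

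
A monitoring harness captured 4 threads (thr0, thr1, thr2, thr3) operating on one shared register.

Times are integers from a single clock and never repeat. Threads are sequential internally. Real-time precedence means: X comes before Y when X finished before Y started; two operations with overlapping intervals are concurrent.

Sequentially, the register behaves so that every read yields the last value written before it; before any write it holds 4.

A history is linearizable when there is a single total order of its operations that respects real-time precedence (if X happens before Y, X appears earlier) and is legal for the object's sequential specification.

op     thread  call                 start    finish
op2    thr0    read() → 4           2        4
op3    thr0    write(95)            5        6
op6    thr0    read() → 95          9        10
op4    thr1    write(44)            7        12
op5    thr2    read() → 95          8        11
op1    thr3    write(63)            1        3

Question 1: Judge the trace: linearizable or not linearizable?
linearizable

one valid linearization: op2, op1, op3, op5, op6, op4
1. op2 read() → 4, leaving value 4
2. op1 write(63), leaving value 63
3. op3 write(95), leaving value 95
4. op5 read() → 95, leaving value 95
5. op6 read() → 95, leaving value 95
6. op4 write(44), leaving value 44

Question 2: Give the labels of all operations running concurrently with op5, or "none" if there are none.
Answer: op4, op6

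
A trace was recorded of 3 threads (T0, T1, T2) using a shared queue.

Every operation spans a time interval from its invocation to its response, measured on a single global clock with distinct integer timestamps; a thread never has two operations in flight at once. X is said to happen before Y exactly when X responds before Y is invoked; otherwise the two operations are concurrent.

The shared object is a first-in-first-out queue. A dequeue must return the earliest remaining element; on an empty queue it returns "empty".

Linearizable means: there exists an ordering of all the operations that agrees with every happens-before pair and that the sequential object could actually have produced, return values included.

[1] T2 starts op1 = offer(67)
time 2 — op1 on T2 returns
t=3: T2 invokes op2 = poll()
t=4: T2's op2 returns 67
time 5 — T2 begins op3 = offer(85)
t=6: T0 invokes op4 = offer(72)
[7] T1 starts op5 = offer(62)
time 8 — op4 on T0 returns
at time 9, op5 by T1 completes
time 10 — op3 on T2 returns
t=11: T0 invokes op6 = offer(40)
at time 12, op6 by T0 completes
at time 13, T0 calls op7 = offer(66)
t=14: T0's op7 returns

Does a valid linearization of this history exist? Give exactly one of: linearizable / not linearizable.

linearizable

a witness: op1, op2, op3, op4, op5, op6, op7
step 1: op1 offer(67) — queue <67>
step 2: op2 poll() → 67 — queue <>
step 3: op3 offer(85) — queue <85>
step 4: op4 offer(72) — queue <85,72>
step 5: op5 offer(62) — queue <85,72,62>
step 6: op6 offer(40) — queue <85,72,62,40>
step 7: op7 offer(66) — queue <85,72,62,40,66>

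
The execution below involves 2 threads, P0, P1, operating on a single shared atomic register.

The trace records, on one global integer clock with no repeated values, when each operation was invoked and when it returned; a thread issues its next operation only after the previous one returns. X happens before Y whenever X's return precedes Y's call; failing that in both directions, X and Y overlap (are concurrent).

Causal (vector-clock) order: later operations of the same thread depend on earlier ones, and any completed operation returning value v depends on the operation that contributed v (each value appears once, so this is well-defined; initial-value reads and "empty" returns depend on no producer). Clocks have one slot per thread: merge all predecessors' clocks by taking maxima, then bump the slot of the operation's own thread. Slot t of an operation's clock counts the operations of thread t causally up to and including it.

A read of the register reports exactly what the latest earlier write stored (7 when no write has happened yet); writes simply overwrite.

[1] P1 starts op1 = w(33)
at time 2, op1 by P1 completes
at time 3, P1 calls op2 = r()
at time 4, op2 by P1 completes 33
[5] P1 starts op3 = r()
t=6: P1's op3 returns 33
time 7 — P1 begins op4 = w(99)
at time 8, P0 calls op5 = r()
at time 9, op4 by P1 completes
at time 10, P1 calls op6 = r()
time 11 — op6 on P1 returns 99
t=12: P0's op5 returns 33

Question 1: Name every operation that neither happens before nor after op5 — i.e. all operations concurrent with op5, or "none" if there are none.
op4, op6

op5 runs from 8 to 12; window-overlapping ops are concurrent
op1 [1,2]: before
op2 [3,4]: before
op3 [5,6]: before
op4 [7,9]: concurrent
op6 [10,11]: concurrent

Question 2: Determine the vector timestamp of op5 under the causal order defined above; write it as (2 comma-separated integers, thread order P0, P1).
(1, 1)

op1 (invocation 1): nothing precedes it; P1's component alone gives (0, 1)
merge at op2 (invoked 3): VC(op1)=(0, 1), own-thread bump on P1 → (0, 2)
merge at op5 (invoked 8): VC(op1)=(0, 1), own-thread bump on P0 → (1, 1)
merge at op3 (invoked 5): VC(op1)=(0, 1), VC(op2)=(0, 2), own-thread bump on P1 → (0, 3)
merge at op4 (invoked 7): VC(op3)=(0, 3), own-thread bump on P1 → (0, 4)
merge at op6 (invoked 10): VC(op4)=(0, 4), own-thread bump on P1 → (0, 5)
target: VC(op5) = (1, 1)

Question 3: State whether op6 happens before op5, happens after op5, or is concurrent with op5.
concurrent

op6 spans [10,11], op5 spans [8,12]
the intervals overlap in both directions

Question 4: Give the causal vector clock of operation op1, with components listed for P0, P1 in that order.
(0, 1)

VC(op1, invoked at 1): no causal predecessors; +1 on P1 → (0, 1)
invoked at 3, op2 merges VC(op1)=(0, 1) and bumps P1's slot → (0, 2)
invoked at 8, op5 merges VC(op1)=(0, 1) and bumps P0's slot → (1, 1)
invoked at 5, op3 merges VC(op1)=(0, 1), VC(op2)=(0, 2) and bumps P1's slot → (0, 3)
invoked at 7, op4 merges VC(op3)=(0, 3) and bumps P1's slot → (0, 4)
invoked at 10, op6 merges VC(op4)=(0, 4) and bumps P1's slot → (0, 5)
target: VC(op1) = (0, 1)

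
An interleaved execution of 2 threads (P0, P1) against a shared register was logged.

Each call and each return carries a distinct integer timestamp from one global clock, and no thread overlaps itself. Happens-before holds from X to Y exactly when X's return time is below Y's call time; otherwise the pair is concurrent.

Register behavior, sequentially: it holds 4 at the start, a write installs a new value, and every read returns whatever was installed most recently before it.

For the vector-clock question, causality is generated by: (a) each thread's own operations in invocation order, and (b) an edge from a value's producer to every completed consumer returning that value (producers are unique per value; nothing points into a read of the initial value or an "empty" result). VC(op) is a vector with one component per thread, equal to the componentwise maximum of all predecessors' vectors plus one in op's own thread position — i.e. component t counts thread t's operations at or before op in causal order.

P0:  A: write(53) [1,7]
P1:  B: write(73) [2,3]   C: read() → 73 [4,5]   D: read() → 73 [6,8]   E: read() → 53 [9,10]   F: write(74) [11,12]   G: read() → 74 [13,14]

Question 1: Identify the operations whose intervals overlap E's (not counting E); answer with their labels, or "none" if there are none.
E runs from 9 to 10; window-overlapping ops are concurrent
A [1,7]: before
B [2,3]: before
C [4,5]: before
D [6,8]: before
F [11,12]: after
G [13,14]: after

none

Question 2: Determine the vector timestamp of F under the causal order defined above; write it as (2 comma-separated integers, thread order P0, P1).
B, invoked 2, has no incoming edges; only P1's bump applies → (0, 1)
A, invoked 1, has no incoming edges; only P0's bump applies → (1, 0)
C (invocation 4): componentwise max over VC(B)=(0, 1), +1 at P1, giving (0, 2)
D (invocation 6): componentwise max over VC(B)=(0, 1), VC(C)=(0, 2), +1 at P1, giving (0, 3)
E (invocation 9): componentwise max over VC(A)=(1, 0), VC(D)=(0, 3), +1 at P1, giving (1, 4)
F (invocation 11): componentwise max over VC(E)=(1, 4), +1 at P1, giving (1, 5)
G (invocation 13): componentwise max over VC(F)=(1, 5), +1 at P1, giving (1, 6)
target: VC(F) = (1, 5)

(1, 5)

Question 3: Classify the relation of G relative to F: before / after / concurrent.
G spans [13,14], F spans [11,12]
resp(F)=12 < inv(G)=13

after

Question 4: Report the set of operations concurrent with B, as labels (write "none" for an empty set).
B spans [2,3]; an op avoiding the whole window 2..3 is ordered, any other is concurrent
A [1,7]: concurrent
C [4,5]: after
D [6,8]: after
E [9,10]: after
F [11,12]: after
G [13,14]: after

A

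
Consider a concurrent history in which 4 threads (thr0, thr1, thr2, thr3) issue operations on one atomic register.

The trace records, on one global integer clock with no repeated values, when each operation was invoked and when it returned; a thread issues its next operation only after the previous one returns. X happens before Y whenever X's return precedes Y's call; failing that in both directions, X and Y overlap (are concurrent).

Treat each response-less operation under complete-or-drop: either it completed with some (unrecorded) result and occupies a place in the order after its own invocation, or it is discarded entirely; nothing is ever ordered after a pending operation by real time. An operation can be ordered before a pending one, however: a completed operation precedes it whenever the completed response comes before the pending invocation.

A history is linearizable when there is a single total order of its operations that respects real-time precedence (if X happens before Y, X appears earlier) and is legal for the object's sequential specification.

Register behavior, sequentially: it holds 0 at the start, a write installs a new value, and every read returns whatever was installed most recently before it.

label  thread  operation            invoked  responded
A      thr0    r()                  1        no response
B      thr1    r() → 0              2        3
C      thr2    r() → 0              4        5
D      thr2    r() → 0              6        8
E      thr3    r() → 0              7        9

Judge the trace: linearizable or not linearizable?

a witness: A, B, C, D, E
step 1: A r() (pending, included) — value 0
step 2: B r() → 0 — value 0
step 3: C r() → 0 — value 0
step 4: D r() → 0 — value 0
step 5: E r() → 0 — value 0

linearizable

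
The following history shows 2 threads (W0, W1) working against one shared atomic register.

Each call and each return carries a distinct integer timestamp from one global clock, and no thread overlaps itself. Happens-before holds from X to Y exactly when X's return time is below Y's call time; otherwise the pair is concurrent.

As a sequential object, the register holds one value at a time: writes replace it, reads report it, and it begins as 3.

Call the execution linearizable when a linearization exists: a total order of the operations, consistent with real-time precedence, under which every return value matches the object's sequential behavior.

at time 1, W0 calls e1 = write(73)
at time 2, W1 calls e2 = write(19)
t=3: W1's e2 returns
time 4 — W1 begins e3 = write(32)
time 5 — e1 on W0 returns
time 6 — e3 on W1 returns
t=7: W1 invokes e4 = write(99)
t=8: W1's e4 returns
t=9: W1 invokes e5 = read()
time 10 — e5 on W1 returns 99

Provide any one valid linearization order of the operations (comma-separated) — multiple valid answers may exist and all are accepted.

e1, e2, e3, e4, e5

step 1: e1 write(73) — value 73
step 2: e2 write(19) — value 19
step 3: e3 write(32) — value 32
step 4: e4 write(99) — value 99
step 5: e5 read() → 99 — value 99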